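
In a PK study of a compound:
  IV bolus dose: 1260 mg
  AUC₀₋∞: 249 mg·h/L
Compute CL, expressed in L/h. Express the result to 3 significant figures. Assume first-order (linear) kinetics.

5.06 L/h

CL = Dose / AUC = 1260 / 249 = 5.060 L/h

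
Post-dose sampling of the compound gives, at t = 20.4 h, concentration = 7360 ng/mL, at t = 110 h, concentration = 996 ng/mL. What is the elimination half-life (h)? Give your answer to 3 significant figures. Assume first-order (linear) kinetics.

k = ln(C₁/C₂) / (t₂ − t₁) = ln(7360/996) / (110 − 20.4)
  = 2.000 / 89.60 = 0.02232 h⁻¹
t½ = ln2 / k = 0.693147 / 0.02232 = 31.05 h

31.1 h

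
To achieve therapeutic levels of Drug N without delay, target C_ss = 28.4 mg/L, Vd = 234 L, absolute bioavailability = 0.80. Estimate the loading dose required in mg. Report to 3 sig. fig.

LD = Css × Vd / F = 28.4 × 234 / 0.80 = 8307 mg

8310 mg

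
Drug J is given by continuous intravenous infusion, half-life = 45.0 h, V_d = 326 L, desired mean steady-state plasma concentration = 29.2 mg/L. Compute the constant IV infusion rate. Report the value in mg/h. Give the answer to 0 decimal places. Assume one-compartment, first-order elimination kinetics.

147 mg/h

k = ln2 / t½ = 0.693147 / 45.0 = 0.01540 h⁻¹
CL = k × Vd = 0.01540 × 326 = 5.020 L/h
At steady state, infusion rate R₀ = Css × CL = 29.2 × 5.020 = 146.6 mg/h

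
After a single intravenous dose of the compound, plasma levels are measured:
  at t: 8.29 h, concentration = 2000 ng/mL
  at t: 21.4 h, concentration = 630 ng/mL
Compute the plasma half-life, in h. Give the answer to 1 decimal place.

k = ln(C₁/C₂) / (t₂ − t₁) = ln(2000/630) / (21.4 − 8.29)
  = 1.155 / 13.11 = 0.08810 h⁻¹
t½ = ln2 / k = 0.693147 / 0.08810 = 7.868 h

7.9 h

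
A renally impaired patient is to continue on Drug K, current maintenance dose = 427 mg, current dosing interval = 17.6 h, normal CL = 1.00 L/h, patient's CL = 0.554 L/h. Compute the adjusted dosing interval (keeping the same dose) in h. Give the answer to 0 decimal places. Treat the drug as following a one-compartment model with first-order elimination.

32 h

To keep the same average steady-state level, dosing rate must scale with clearance.
CL ratio = 0.554 / 1.00 = 0.5540
New interval (same dose) = 17.6 / 0.5540 = 31.77 h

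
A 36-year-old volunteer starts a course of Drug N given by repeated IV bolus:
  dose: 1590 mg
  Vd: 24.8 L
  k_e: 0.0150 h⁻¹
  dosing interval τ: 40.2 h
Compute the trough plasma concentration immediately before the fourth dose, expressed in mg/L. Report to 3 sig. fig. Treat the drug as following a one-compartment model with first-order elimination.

C₀ per dose = Dose / Vd = 1590 / 24.8 = 64.11 mg/L
Fraction remaining after one interval: r = e^(−kτ) = e^(−0.01500 × 40.2) = 0.5472
Before dose 4, 3 doses have been given (aged 1τ, 2τ, 3τ).
C_trough = C₀ × (r + r² + … + r^3) = C₀ × r(1−r^3)/(1−r)
        = 64.11 × 0.5472 × (1 − 0.1638) / (1 − 0.5472) = 64.79 mg/L

64.8 mg/L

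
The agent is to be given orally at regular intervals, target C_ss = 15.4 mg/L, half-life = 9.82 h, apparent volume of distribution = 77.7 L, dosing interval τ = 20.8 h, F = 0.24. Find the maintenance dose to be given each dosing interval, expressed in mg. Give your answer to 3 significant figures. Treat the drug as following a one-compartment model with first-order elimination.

7320 mg

k = ln2 / t½ = 0.693147 / 9.82 = 0.07059 h⁻¹
CL = k × Vd = 0.07059 × 77.7 = 5.485 L/h
At steady state, F × (Dose/τ) = Css × CL.
Dose = Css × CL × τ / F = 15.4 × 5.485 × 20.8 / 0.24 = 7321 mg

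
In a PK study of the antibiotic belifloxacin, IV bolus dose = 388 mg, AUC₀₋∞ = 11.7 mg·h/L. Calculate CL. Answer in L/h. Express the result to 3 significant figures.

CL = Dose / AUC = 388 / 11.7 = 33.16 L/h

33.2 L/h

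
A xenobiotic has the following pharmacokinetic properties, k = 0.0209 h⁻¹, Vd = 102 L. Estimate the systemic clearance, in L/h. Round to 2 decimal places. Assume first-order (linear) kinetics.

CL = k × Vd = 0.0209 × 102 = 2.132 L/h

2.13 L/h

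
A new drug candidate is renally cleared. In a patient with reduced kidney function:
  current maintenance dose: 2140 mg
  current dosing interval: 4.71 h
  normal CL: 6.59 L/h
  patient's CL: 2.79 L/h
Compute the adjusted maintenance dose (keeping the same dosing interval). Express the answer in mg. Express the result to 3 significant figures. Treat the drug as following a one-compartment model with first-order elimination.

To keep the same average steady-state level, dosing rate must scale with clearance.
CL ratio = 2.79 / 6.59 = 0.4234
New dose (same interval) = 2140 × 0.4234 = 906.1 mg

906 mg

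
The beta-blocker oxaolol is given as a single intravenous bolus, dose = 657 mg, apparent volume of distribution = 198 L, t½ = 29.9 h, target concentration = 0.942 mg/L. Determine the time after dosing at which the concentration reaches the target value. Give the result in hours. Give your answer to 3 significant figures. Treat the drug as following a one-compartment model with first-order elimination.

C₀ = Dose / Vd = 657.0 / 198 = 3.318 mg/L
k = ln2 / t½ = 0.693147 / 29.9 = 0.02318 h⁻¹
t = ln(C₀ / C) / k = ln(3.318 / 0.942) / 0.02318
  = ln(3.522) / 0.02318 = 1.259 / 0.02318 = 54.31 h

54.3 h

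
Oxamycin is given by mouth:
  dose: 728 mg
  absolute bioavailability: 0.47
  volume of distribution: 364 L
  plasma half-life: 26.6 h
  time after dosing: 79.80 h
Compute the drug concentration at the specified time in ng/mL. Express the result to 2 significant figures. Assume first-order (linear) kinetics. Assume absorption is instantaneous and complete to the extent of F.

Amount reaching circulation = F × Dose = 0.47 × 728.0 = 342.2 mg
C₀ = F·Dose / Vd = 342.2 / 364 = 0.9401 mg/L
k = ln2 / t½ = 0.693147 / 26.6 = 0.02606 h⁻¹
t / t½ = 79.80 / 26.6 = 3 half-lives
C = C₀ × (1/2)^3 = 0.9401 × 0.1250 = 0.1175 mg/L
Convert: 0.1175 mg/L × 1000 = 117.5 ng/mL

120 ng/mL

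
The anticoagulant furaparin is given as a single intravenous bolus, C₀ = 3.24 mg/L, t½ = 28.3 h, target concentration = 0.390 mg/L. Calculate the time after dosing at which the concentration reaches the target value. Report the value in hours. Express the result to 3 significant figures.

86.4 h

k = ln2 / t½ = 0.693147 / 28.3 = 0.02449 h⁻¹
t = ln(C₀ / C) / k = ln(3.240 / 0.390) / 0.02449
  = ln(8.308) / 0.02449 = 2.117 / 0.02449 = 86.44 h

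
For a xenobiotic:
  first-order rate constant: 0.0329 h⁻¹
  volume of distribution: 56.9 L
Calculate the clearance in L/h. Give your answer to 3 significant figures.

1.87 L/h

CL = k × Vd = 0.0329 × 56.9 = 1.872 L/h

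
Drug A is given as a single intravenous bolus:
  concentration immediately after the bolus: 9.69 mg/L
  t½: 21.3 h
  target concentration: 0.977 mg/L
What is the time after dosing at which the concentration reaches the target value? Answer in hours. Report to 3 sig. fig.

k = ln2 / t½ = 0.693147 / 21.3 = 0.03254 h⁻¹
t = ln(C₀ / C) / k = ln(9.690 / 0.977) / 0.03254
  = ln(9.918) / 0.03254 = 2.294 / 0.03254 = 70.50 h

70.5 h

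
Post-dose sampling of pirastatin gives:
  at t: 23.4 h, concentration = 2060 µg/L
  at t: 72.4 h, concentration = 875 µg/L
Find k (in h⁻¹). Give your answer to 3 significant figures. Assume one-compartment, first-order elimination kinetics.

0.0175 h⁻¹

k = ln(C₁/C₂) / (t₂ − t₁) = ln(2060/875) / (72.4 − 23.4)
  = 0.8562 / 49.00 = 0.01747 h⁻¹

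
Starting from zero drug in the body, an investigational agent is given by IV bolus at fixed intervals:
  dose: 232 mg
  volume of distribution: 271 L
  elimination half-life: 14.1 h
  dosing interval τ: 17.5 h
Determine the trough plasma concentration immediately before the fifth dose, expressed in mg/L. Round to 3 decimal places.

0.608 mg/L

C₀ per dose = Dose / Vd = 232 / 271 = 0.8561 mg/L
k = ln2 / t½ = 0.693147 / 14.1 = 0.04916 h⁻¹
Fraction remaining after one interval: r = e^(−kτ) = e^(−0.04916 × 17.5) = 0.4230
Before dose 5, 4 doses have been given (aged 1τ, 2τ, 3τ, 4τ).
C_trough = C₀ × (r + r² + … + r^4) = C₀ × r(1−r^4)/(1−r)
        = 0.8561 × 0.4230 × (1 − 0.03202) / (1 − 0.4230) = 0.6075 mg/L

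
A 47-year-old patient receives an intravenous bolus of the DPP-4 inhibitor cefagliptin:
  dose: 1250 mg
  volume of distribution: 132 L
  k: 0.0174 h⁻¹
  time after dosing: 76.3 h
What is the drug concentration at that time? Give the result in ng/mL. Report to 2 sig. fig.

C₀ = Dose / Vd = 1250 / 132 = 9.470 mg/L
C = C₀ · e^(−k·t) = 9.470 × e^(−0.01740 × 76.3)
  = 9.470 × 0.2651 = 2.510 mg/L
Convert: 2.510 mg/L × 1000 = 2510 ng/mL

2500 ng/mL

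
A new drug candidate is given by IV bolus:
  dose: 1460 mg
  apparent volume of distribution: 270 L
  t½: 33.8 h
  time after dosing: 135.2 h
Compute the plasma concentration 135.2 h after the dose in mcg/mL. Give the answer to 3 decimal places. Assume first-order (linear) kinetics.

0.338 mcg/mL

C₀ = Dose / Vd = 1460 / 270 = 5.407 mg/L
k = ln2 / t½ = 0.693147 / 33.8 = 0.02051 h⁻¹
t / t½ = 135.2 / 33.8 = 4 half-lives
C = C₀ × (1/2)^4 = 5.407 × 0.06250 = 0.3379 mg/L
(0.3379 mg/L = 0.3379 mcg/mL)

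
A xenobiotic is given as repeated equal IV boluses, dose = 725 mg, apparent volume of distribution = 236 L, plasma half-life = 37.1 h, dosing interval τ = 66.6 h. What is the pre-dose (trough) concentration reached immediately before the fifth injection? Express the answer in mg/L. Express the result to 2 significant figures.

1.2 mg/L

C₀ per dose = Dose / Vd = 725 / 236 = 3.072 mg/L
k = ln2 / t½ = 0.693147 / 37.1 = 0.01868 h⁻¹
Fraction remaining after one interval: r = e^(−kτ) = e^(−0.01868 × 66.6) = 0.2882
Before dose 5, 4 doses have been given (aged 1τ, 2τ, 3τ, 4τ).
C_trough = C₀ × (r + r² + … + r^4) = C₀ × r(1−r^4)/(1−r)
        = 3.072 × 0.2882 × (1 − 0.006899) / (1 − 0.2882) = 1.235 mg/L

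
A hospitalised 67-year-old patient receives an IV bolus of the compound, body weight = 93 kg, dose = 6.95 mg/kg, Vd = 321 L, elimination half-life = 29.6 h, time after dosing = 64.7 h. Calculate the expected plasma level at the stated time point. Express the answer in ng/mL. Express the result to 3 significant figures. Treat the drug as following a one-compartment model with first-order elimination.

Total dose = 6.95 × 93 = 646.4 mg
C₀ = Dose / Vd = 646.4 / 321 = 2.014 mg/L
k = ln2 / t½ = 0.693147 / 29.6 = 0.02342 h⁻¹
C = C₀ · e^(−k·t) = 2.014 × e^(−0.02342 × 64.7)
  = 2.014 × 0.2197 = 0.4425 mg/L
Convert: 0.4425 mg/L × 1000 = 442.5 ng/mL

443 ng/mL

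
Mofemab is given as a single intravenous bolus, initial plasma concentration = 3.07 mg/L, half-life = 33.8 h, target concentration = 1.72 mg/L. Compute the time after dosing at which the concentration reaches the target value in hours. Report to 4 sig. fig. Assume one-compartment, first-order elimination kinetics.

k = ln2 / t½ = 0.693147 / 33.8 = 0.02051 h⁻¹
t = ln(C₀ / C) / k = ln(3.070 / 1.72) / 0.02051
  = ln(1.785) / 0.02051 = 0.5794 / 0.02051 = 28.25 h

28.25 h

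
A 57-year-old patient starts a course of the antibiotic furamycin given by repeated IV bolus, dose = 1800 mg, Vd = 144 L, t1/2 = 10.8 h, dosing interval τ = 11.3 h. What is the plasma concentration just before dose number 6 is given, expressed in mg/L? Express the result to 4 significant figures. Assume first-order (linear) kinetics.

C₀ per dose = Dose / Vd = 1800 / 144 = 12.50 mg/L
k = ln2 / t½ = 0.693147 / 10.8 = 0.06418 h⁻¹
Fraction remaining after one interval: r = e^(−kτ) = e^(−0.06418 × 11.3) = 0.4842
Before dose 6, 5 doses have been given (aged 1τ, 2τ, 3τ, 4τ, 5τ).
C_trough = C₀ × (r + r² + … + r^5) = C₀ × r(1−r^5)/(1−r)
        = 12.50 × 0.4842 × (1 − 0.02661) / (1 − 0.4842) = 11.42 mg/L

11.42 mg/L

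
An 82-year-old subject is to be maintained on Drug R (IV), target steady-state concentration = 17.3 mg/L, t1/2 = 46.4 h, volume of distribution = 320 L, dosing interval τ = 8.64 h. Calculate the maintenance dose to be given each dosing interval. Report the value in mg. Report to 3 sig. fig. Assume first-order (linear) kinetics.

k = ln2 / t½ = 0.693147 / 46.4 = 0.01494 h⁻¹
CL = k × Vd = 0.01494 × 320 = 4.781 L/h
At steady state, Dose/τ = Css × CL.
Dose = Css × CL × τ = 17.3 × 4.781 × 8.64 = 714.6 mg

715 mg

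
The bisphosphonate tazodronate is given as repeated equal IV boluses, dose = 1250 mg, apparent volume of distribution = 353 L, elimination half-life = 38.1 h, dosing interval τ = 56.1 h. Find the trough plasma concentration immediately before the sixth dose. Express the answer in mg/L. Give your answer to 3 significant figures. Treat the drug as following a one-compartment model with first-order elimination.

C₀ per dose = Dose / Vd = 1250 / 353 = 3.541 mg/L
k = ln2 / t½ = 0.693147 / 38.1 = 0.01819 h⁻¹
Fraction remaining after one interval: r = e^(−kτ) = e^(−0.01819 × 56.1) = 0.3604
Before dose 6, 5 doses have been given (aged 1τ, 2τ, 3τ, 4τ, 5τ).
C_trough = C₀ × (r + r² + … + r^5) = C₀ × r(1−r^5)/(1−r)
        = 3.541 × 0.3604 × (1 − 0.006080) / (1 − 0.3604) = 1.983 mg/L

1.98 mg/L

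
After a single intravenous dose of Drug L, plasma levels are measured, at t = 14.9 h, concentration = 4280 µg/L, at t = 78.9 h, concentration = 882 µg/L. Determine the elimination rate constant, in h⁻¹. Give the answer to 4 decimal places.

0.0247 h⁻¹

k = ln(C₁/C₂) / (t₂ − t₁) = ln(4280/882) / (78.9 − 14.9)
  = 1.580 / 64.00 = 0.02469 h⁻¹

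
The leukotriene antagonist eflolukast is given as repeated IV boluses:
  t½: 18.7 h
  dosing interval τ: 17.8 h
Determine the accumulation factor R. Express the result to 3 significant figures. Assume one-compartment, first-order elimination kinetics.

2.07

k = ln2 / t½ = 0.693147 / 18.7 = 0.03707 h⁻¹
e^(−kτ) = e^(−0.03707 × 17.8) = 0.5169
Accumulation ratio R = 1 / (1 − e^(−kτ)) = 1 / (1 − 0.5169) = 2.070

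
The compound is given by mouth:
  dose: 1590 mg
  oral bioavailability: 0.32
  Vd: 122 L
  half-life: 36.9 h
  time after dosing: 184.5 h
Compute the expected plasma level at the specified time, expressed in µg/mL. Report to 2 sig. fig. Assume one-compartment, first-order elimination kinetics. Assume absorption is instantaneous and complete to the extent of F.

0.13 µg/mL

Amount reaching circulation = F × Dose = 0.32 × 1590 = 508.8 mg
C₀ = F·Dose / Vd = 508.8 / 122 = 4.170 mg/L
k = ln2 / t½ = 0.693147 / 36.9 = 0.01878 h⁻¹
t / t½ = 184.5 / 36.9 = 5 half-lives
C = C₀ × (1/2)^5 = 4.170 × 0.03125 = 0.1303 mg/L
(0.1303 mg/L = 0.1303 µg/mL)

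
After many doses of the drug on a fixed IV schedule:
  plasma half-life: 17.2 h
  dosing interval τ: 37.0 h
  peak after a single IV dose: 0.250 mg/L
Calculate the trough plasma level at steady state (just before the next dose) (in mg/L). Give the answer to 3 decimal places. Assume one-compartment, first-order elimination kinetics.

0.073 mg/L

k = ln2 / t½ = 0.693147 / 17.2 = 0.04030 h⁻¹
e^(−kτ) = e^(−0.04030 × 37.0) = 0.2251
Accumulation ratio R = 1 / (1 − e^(−kτ)) = 1 / (1 − 0.2251) = 1.290
Steady-state trough = C₀ × R × e^(−kτ) = 0.250 × 1.290 × 0.2251 = 0.07259 mg/L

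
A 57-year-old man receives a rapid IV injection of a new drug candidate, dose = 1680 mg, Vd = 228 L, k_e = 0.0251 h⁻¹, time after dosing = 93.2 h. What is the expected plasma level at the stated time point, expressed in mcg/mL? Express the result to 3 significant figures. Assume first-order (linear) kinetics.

C₀ = Dose / Vd = 1680 / 228 = 7.368 mg/L
C = C₀ · e^(−k·t) = 7.368 × e^(−0.02510 × 93.2)
  = 7.368 × 0.09639 = 0.7102 mg/L
(0.7102 mg/L = 0.7102 mcg/mL)

0.710 mcg/mL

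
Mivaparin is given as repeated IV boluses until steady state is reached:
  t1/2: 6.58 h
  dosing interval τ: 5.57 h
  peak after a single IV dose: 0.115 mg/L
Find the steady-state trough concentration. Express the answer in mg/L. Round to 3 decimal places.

k = ln2 / t½ = 0.693147 / 6.58 = 0.1053 h⁻¹
e^(−kτ) = e^(−0.1053 × 5.57) = 0.5563
Accumulation ratio R = 1 / (1 − e^(−kτ)) = 1 / (1 − 0.5563) = 2.254
Steady-state trough = C₀ × R × e^(−kτ) = 0.115 × 2.254 × 0.5563 = 0.1442 mg/L

0.144 mg/L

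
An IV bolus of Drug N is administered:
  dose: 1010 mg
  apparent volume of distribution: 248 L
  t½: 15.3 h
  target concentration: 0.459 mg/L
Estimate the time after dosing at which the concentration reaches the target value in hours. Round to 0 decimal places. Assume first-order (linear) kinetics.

C₀ = Dose / Vd = 1010 / 248 = 4.073 mg/L
k = ln2 / t½ = 0.693147 / 15.3 = 0.04530 h⁻¹
t = ln(C₀ / C) / k = ln(4.073 / 0.459) / 0.04530
  = ln(8.874) / 0.04530 = 2.183 / 0.04530 = 48.19 h

48 h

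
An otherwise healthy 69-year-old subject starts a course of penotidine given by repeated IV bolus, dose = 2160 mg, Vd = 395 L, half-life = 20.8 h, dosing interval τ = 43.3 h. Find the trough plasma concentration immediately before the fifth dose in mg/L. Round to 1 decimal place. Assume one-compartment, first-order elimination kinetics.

1.7 mg/L

C₀ per dose = Dose / Vd = 2160 / 395 = 5.468 mg/L
k = ln2 / t½ = 0.693147 / 20.8 = 0.03332 h⁻¹
Fraction remaining after one interval: r = e^(−kτ) = e^(−0.03332 × 43.3) = 0.2363
Before dose 5, 4 doses have been given (aged 1τ, 2τ, 3τ, 4τ).
C_trough = C₀ × (r + r² + … + r^4) = C₀ × r(1−r^4)/(1−r)
        = 5.468 × 0.2363 × (1 − 0.003118) / (1 − 0.2363) = 1.687 mg/L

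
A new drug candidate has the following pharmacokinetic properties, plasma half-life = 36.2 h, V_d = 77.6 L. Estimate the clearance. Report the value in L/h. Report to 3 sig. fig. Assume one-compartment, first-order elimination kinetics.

k = ln2 / t½ = 0.693147 / 36.2 = 0.01915 h⁻¹
CL = k × Vd = 0.01915 × 77.6 = 1.486 L/h

1.49 L/h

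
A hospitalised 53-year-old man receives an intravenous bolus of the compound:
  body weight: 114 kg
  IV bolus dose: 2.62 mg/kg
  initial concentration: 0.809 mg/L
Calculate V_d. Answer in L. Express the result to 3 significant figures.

Dose = 2.62 × 114 = 298.7 mg
Vd = Dose / C₀ = 298.7 / 0.809 = 369.2 L

369 L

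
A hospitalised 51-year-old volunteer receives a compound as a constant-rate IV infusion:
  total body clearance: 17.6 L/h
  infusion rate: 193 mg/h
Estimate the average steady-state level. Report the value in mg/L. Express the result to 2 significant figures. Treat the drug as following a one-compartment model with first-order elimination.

At steady state Css = R₀ / CL = 193 / 17.60 = 10.97 mg/L

11 mg/L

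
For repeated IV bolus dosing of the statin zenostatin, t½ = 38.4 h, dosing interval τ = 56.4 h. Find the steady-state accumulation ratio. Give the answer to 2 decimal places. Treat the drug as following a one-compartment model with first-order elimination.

1.57

k = ln2 / t½ = 0.693147 / 38.4 = 0.01805 h⁻¹
e^(−kτ) = e^(−0.01805 × 56.4) = 0.3613
Accumulation ratio R = 1 / (1 − e^(−kτ)) = 1 / (1 − 0.3613) = 1.566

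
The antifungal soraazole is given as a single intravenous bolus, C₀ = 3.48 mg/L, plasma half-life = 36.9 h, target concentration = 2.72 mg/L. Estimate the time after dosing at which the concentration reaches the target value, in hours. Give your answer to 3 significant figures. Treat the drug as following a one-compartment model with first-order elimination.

k = ln2 / t½ = 0.693147 / 36.9 = 0.01878 h⁻¹
t = ln(C₀ / C) / k = ln(3.480 / 2.72) / 0.01878
  = ln(1.279) / 0.01878 = 0.2461 / 0.01878 = 13.10 h

13.1 h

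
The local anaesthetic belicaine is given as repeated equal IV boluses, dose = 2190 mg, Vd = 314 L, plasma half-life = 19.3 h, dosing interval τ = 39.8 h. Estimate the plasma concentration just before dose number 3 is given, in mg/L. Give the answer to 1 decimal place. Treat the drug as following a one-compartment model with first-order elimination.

2.1 mg/L

C₀ per dose = Dose / Vd = 2190 / 314 = 6.975 mg/L
k = ln2 / t½ = 0.693147 / 19.3 = 0.03591 h⁻¹
Fraction remaining after one interval: r = e^(−kτ) = e^(−0.03591 × 39.8) = 0.2395
Before dose 3, 2 doses have been given (aged 1τ, 2τ).
C_trough = C₀ × (r + r²) = 6.975 × (0.2395 + 0.05736) = 2.071 mg/L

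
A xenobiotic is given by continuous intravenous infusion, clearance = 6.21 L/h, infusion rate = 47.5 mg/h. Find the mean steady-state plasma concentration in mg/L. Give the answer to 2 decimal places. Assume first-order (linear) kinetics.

At steady state Css = R₀ / CL = 47.5 / 6.210 = 7.649 mg/L

7.65 mg/L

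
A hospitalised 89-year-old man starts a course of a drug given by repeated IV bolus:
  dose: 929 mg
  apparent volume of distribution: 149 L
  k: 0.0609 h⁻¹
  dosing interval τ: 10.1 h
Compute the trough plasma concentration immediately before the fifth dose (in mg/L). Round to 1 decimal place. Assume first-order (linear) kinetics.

C₀ per dose = Dose / Vd = 929 / 149 = 6.235 mg/L
Fraction remaining after one interval: r = e^(−kτ) = e^(−0.06090 × 10.1) = 0.5406
Before dose 5, 4 doses have been given (aged 1τ, 2τ, 3τ, 4τ).
C_trough = C₀ × (r + r² + … + r^4) = C₀ × r(1−r^4)/(1−r)
        = 6.235 × 0.5406 × (1 − 0.08541) / (1 − 0.5406) = 6.710 mg/L

6.7 mg/L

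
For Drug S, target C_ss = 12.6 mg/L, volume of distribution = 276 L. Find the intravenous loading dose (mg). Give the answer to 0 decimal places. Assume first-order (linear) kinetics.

LD = Css × Vd = 12.6 × 276 = 3478 mg

3478 mg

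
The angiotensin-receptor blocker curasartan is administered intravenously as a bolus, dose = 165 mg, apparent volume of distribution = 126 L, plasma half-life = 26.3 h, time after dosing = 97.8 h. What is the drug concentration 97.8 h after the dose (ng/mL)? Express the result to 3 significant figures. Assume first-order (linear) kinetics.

C₀ = Dose / Vd = 165.0 / 126 = 1.310 mg/L
k = ln2 / t½ = 0.693147 / 26.3 = 0.02636 h⁻¹
C = C₀ · e^(−k·t) = 1.310 × e^(−0.02636 × 97.8)
  = 1.310 × 0.07593 = 0.09947 mg/L
Convert: 0.09947 mg/L × 1000 = 99.47 ng/mL

99.5 ng/mL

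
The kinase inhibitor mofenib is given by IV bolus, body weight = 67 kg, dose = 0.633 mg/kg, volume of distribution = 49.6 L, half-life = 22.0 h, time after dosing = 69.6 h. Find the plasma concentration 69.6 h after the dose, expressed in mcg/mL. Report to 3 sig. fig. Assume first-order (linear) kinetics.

Total dose = 0.633 × 67 = 42.41 mg
C₀ = Dose / Vd = 42.41 / 49.6 = 0.8550 mg/L
k = ln2 / t½ = 0.693147 / 22.0 = 0.03151 h⁻¹
C = C₀ · e^(−k·t) = 0.8550 × e^(−0.03151 × 69.6)
  = 0.8550 × 0.1116 = 0.09542 mg/L
(0.09542 mg/L = 0.09542 mcg/mL)

0.0954 mcg/mL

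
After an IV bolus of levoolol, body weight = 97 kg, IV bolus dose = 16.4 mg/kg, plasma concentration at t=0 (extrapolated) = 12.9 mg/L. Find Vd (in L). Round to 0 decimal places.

123 L

Dose = 16.4 × 97 = 1591 mg
Vd = Dose / C₀ = 1591 / 12.9 = 123.3 L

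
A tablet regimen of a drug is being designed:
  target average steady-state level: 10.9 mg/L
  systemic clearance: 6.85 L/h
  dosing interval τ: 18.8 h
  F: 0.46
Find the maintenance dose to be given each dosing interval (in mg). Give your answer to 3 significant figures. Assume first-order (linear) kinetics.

At steady state, F × (Dose/τ) = Css × CL.
Dose = Css × CL × τ / F = 10.9 × 6.850 × 18.8 / 0.46 = 3052 mg

3050 mg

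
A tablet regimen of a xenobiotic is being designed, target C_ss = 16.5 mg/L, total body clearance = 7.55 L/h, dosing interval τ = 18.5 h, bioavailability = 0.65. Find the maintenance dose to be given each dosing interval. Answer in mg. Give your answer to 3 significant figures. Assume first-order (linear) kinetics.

At steady state, F × (Dose/τ) = Css × CL.
Dose = Css × CL × τ / F = 16.5 × 7.550 × 18.5 / 0.65 = 3546 mg

3550 mg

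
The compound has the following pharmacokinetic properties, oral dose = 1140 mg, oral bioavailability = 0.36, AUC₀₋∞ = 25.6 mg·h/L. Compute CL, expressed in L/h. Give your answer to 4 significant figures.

16.03 L/h

CL = F·Dose / AUC = 0.36 × 1140 / 25.6 = 16.03 L/h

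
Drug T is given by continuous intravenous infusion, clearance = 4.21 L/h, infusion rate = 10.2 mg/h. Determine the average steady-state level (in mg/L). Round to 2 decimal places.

2.42 mg/L

At steady state Css = R₀ / CL = 10.2 / 4.210 = 2.423 mg/L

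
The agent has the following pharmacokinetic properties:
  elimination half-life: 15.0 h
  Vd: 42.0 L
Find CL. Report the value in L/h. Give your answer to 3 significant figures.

k = ln2 / t½ = 0.693147 / 15.0 = 0.04621 h⁻¹
CL = k × Vd = 0.04621 × 42.0 = 1.941 L/h

1.94 L/h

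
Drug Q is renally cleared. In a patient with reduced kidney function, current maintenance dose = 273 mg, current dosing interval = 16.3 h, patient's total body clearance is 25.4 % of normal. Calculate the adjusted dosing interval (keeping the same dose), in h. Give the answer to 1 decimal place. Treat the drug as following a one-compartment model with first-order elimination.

64.2 h

To keep the same average steady-state level, dosing rate must scale with clearance.
CL ratio = 25.4 / 100 = 0.2540
New interval (same dose) = 16.3 / 0.2540 = 64.17 h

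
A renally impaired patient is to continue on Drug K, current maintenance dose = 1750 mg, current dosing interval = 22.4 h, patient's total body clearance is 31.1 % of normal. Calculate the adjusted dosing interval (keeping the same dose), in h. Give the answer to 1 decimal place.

72.0 h

To keep the same average steady-state level, dosing rate must scale with clearance.
CL ratio = 31.1 / 100 = 0.3110
New interval (same dose) = 22.4 / 0.3110 = 72.03 h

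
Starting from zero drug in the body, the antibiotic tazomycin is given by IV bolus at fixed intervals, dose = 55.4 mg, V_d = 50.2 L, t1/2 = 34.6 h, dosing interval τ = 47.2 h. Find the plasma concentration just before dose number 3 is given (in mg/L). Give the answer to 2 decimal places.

C₀ per dose = Dose / Vd = 55.4 / 50.2 = 1.104 mg/L
k = ln2 / t½ = 0.693147 / 34.6 = 0.02003 h⁻¹
Fraction remaining after one interval: r = e^(−kτ) = e^(−0.02003 × 47.2) = 0.3885
Before dose 3, 2 doses have been given (aged 1τ, 2τ).
C_trough = C₀ × (r + r²) = 1.104 × (0.3885 + 0.1509) = 0.5955 mg/L

0.60 mg/L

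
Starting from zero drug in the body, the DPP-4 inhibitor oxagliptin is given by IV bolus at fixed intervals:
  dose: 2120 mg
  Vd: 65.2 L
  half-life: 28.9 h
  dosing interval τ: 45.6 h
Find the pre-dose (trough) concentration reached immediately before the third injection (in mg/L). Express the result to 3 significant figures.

14.5 mg/L

C₀ per dose = Dose / Vd = 2120 / 65.2 = 32.52 mg/L
k = ln2 / t½ = 0.693147 / 28.9 = 0.02398 h⁻¹
Fraction remaining after one interval: r = e^(−kτ) = e^(−0.02398 × 45.6) = 0.3350
Before dose 3, 2 doses have been given (aged 1τ, 2τ).
C_trough = C₀ × (r + r²) = 32.52 × (0.3350 + 0.1122) = 14.54 mg/L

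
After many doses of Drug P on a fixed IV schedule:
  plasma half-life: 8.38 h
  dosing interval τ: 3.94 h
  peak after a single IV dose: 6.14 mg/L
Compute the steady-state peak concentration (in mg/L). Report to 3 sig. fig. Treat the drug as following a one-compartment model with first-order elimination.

k = ln2 / t½ = 0.693147 / 8.38 = 0.08271 h⁻¹
e^(−kτ) = e^(−0.08271 × 3.94) = 0.7219
Accumulation ratio R = 1 / (1 − e^(−kτ)) = 1 / (1 − 0.7219) = 3.596
Steady-state peak = C₀ × R = 6.14 × 3.596 = 22.08 mg/L

22.1 mg/L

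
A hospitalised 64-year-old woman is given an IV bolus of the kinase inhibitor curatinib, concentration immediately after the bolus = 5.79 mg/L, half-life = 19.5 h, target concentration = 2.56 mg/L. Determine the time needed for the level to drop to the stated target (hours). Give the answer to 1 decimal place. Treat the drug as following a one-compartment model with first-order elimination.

k = ln2 / t½ = 0.693147 / 19.5 = 0.03555 h⁻¹
t = ln(C₀ / C) / k = ln(5.790 / 2.56) / 0.03555
  = ln(2.262) / 0.03555 = 0.8162 / 0.03555 = 22.96 h

23.0 h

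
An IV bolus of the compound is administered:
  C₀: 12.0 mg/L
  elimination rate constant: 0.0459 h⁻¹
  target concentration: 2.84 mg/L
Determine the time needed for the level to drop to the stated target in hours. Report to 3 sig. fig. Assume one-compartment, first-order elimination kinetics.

t = ln(C₀ / C) / k = ln(12.00 / 2.84) / 0.04590
  = ln(4.225) / 0.04590 = 1.441 / 0.04590 = 31.39 h

31.4 h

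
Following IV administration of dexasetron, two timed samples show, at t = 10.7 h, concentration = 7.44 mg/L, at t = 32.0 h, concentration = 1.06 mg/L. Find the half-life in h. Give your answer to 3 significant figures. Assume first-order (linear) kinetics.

7.58 h

k = ln(C₁/C₂) / (t₂ − t₁) = ln(7.44/1.06) / (32.0 − 10.7)
  = 1.949 / 21.30 = 0.09150 h⁻¹
t½ = ln2 / k = 0.693147 / 0.09150 = 7.575 h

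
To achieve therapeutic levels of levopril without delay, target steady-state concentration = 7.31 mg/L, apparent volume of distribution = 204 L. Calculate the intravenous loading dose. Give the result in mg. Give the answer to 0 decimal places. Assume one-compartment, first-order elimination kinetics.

1491 mg

LD = Css × Vd = 7.31 × 204 = 1491 mg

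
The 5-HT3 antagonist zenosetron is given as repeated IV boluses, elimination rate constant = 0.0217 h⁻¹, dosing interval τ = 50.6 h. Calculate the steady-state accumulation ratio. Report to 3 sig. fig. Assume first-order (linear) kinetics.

e^(−kτ) = e^(−0.02170 × 50.6) = 0.3335
Accumulation ratio R = 1 / (1 − e^(−kτ)) = 1 / (1 − 0.3335) = 1.500

1.50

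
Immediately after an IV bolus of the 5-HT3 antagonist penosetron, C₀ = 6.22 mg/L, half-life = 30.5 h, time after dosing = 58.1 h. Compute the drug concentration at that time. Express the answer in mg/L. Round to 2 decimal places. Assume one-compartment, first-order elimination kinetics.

k = ln2 / t½ = 0.693147 / 30.5 = 0.02273 h⁻¹
C = C₀ · e^(−k·t) = 6.220 × e^(−0.02273 × 58.1)
  = 6.220 × 0.2670 = 1.661 mg/L

1.66 mg/L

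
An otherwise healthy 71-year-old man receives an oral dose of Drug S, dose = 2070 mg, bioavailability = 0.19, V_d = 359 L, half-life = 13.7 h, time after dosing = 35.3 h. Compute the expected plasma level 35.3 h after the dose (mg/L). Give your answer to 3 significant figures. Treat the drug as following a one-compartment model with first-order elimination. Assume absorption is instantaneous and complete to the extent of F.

Amount reaching circulation = F × Dose = 0.19 × 2070 = 393.3 mg
C₀ = F·Dose / Vd = 393.3 / 359 = 1.096 mg/L
k = ln2 / t½ = 0.693147 / 13.7 = 0.05059 h⁻¹
C = C₀ · e^(−k·t) = 1.096 × e^(−0.05059 × 35.3)
  = 1.096 × 0.1677 = 0.1838 mg/L

0.184 mg/L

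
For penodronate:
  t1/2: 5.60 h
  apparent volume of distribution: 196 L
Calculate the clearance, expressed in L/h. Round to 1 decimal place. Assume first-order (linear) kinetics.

24.3 L/h

k = ln2 / t½ = 0.693147 / 5.60 = 0.1238 h⁻¹
CL = k × Vd = 0.1238 × 196 = 24.26 L/h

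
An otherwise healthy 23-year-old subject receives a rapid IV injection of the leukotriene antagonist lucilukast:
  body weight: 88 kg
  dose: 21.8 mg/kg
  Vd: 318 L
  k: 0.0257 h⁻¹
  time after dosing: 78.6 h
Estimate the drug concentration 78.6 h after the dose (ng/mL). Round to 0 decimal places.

800 ng/mL

Total dose = 21.8 × 88 = 1918 mg
C₀ = Dose / Vd = 1918 / 318 = 6.031 mg/L
C = C₀ · e^(−k·t) = 6.031 × e^(−0.02570 × 78.6)
  = 6.031 × 0.1327 = 0.8003 mg/L
Convert: 0.8003 mg/L × 1000 = 800.3 ng/mL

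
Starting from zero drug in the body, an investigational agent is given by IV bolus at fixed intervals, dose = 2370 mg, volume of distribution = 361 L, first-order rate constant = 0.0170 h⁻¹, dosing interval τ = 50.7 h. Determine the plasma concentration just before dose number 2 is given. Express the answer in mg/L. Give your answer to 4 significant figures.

2.773 mg/L

C₀ per dose = Dose / Vd = 2370 / 361 = 6.565 mg/L
Fraction remaining after one interval: r = e^(−kτ) = e^(−0.01700 × 50.7) = 0.4224
Before dose 2, 1 dose has been given (aged 1τ).
C_trough = C₀ × r = 6.565 × 0.4224 = 2.773 mg/L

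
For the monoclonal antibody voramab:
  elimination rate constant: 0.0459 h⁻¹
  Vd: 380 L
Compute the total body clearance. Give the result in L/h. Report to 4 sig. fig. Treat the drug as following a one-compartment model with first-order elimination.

17.44 L/h

CL = k × Vd = 0.0459 × 380 = 17.44 L/h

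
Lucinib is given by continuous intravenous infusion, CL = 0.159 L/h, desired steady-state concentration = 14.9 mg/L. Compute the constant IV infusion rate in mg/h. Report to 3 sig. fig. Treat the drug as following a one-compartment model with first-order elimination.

2.37 mg/h

At steady state, infusion rate R₀ = Css × CL = 14.9 × 0.1590 = 2.369 mg/h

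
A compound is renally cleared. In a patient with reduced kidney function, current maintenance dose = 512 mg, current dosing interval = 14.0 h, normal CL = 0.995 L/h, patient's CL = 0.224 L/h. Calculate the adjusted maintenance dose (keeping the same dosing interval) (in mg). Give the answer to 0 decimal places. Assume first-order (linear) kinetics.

To keep the same average steady-state level, dosing rate must scale with clearance.
CL ratio = 0.224 / 0.995 = 0.2251
New dose (same interval) = 512 × 0.2251 = 115.3 mg

115 mg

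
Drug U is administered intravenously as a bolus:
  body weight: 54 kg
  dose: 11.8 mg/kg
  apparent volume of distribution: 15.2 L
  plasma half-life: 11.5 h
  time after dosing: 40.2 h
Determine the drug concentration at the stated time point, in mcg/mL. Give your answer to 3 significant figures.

3.72 mcg/mL

Total dose = 11.8 × 54 = 637.2 mg
C₀ = Dose / Vd = 637.2 / 15.2 = 41.92 mg/L
k = ln2 / t½ = 0.693147 / 11.5 = 0.06027 h⁻¹
C = C₀ · e^(−k·t) = 41.92 × e^(−0.06027 × 40.2)
  = 41.92 × 0.08867 = 3.717 mg/L
(3.717 mg/L = 3.717 mcg/mL)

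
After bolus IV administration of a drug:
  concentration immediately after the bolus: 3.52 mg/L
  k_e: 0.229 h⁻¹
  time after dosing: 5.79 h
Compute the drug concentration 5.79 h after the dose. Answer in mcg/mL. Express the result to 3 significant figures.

0.935 mcg/mL

C = C₀ · e^(−k·t) = 3.520 × e^(−0.2290 × 5.79)
  = 3.520 × 0.2656 = 0.9349 mg/L
(0.9349 mg/L = 0.9349 mcg/mL)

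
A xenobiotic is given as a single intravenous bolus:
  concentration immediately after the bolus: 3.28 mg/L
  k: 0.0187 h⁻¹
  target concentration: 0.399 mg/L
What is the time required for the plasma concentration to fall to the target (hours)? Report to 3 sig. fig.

113 h

t = ln(C₀ / C) / k = ln(3.280 / 0.399) / 0.01870
  = ln(8.221) / 0.01870 = 2.107 / 0.01870 = 112.7 h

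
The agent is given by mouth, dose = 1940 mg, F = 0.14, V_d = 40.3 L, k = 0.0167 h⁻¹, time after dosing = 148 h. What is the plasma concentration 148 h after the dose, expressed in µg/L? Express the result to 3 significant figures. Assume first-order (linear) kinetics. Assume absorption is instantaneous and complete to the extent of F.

569 µg/L

Amount reaching circulation = F × Dose = 0.14 × 1940 = 271.6 mg
C₀ = F·Dose / Vd = 271.6 / 40.3 = 6.739 mg/L
C = C₀ · e^(−k·t) = 6.739 × e^(−0.01670 × 148)
  = 6.739 × 0.08445 = 0.5691 mg/L
Convert: 0.5691 mg/L × 1000 = 569.1 µg/L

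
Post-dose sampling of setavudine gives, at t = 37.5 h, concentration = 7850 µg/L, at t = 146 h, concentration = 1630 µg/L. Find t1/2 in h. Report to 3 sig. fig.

47.8 h

k = ln(C₁/C₂) / (t₂ − t₁) = ln(7850/1630) / (146 − 37.5)
  = 1.572 / 108.5 = 0.01449 h⁻¹
t½ = ln2 / k = 0.693147 / 0.01449 = 47.84 h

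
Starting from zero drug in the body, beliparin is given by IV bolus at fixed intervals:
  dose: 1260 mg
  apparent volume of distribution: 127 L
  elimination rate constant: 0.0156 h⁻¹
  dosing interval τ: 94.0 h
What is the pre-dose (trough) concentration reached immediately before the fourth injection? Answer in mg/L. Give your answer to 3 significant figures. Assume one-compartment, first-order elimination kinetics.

2.94 mg/L

C₀ per dose = Dose / Vd = 1260 / 127 = 9.921 mg/L
Fraction remaining after one interval: r = e^(−kτ) = e^(−0.01560 × 94.0) = 0.2308
Before dose 4, 3 doses have been given (aged 1τ, 2τ, 3τ).
C_trough = C₀ × (r + r² + … + r^3) = C₀ × r(1−r^3)/(1−r)
        = 9.921 × 0.2308 × (1 − 0.01229) / (1 − 0.2308) = 2.940 mg/L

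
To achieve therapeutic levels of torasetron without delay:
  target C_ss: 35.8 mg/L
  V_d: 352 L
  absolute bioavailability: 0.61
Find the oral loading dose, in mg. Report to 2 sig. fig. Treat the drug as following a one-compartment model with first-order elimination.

21000 mg

LD = Css × Vd / F = 35.8 × 352 / 0.61 = 20660 mg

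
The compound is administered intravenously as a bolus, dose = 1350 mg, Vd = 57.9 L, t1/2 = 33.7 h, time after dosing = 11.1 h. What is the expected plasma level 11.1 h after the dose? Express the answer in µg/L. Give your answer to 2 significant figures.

C₀ = Dose / Vd = 1350 / 57.9 = 23.32 mg/L
k = ln2 / t½ = 0.693147 / 33.7 = 0.02057 h⁻¹
C = C₀ · e^(−k·t) = 23.32 × e^(−0.02057 × 11.1)
  = 23.32 × 0.7959 = 18.56 mg/L
Convert: 18.56 mg/L × 1000 = 18560 µg/L

19000 µg/L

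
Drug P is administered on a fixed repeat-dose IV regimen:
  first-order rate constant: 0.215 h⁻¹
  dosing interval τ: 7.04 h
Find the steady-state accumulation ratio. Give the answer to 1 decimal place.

1.3

e^(−kτ) = e^(−0.2150 × 7.04) = 0.2201
Accumulation ratio R = 1 / (1 − e^(−kτ)) = 1 / (1 − 0.2201) = 1.282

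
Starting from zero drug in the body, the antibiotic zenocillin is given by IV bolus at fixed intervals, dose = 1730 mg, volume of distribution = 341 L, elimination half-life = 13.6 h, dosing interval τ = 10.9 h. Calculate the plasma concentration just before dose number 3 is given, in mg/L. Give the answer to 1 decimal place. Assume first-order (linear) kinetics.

4.6 mg/L

C₀ per dose = Dose / Vd = 1730 / 341 = 5.073 mg/L
k = ln2 / t½ = 0.693147 / 13.6 = 0.05097 h⁻¹
Fraction remaining after one interval: r = e^(−kτ) = e^(−0.05097 × 10.9) = 0.5737
Before dose 3, 2 doses have been given (aged 1τ, 2τ).
C_trough = C₀ × (r + r²) = 5.073 × (0.5737 + 0.3291) = 4.580 mg/L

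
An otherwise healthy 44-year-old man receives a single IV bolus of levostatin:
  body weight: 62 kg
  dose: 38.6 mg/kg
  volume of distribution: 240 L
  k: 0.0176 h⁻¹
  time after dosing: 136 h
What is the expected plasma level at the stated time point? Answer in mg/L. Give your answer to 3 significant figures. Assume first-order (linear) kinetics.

0.910 mg/L

Total dose = 38.6 × 62 = 2393 mg
C₀ = Dose / Vd = 2393 / 240 = 9.971 mg/L
C = C₀ · e^(−k·t) = 9.971 × e^(−0.01760 × 136)
  = 9.971 × 0.09130 = 0.9104 mg/L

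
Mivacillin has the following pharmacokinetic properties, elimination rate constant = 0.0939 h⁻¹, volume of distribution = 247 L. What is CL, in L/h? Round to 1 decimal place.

CL = k × Vd = 0.0939 × 247 = 23.19 L/h

23.2 L/h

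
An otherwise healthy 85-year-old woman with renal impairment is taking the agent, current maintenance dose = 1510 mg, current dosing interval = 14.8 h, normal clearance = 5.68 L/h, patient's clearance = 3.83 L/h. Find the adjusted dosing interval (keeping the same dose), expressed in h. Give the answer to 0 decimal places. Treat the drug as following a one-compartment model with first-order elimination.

To keep the same average steady-state level, dosing rate must scale with clearance.
CL ratio = 3.83 / 5.68 = 0.6743
New interval (same dose) = 14.8 / 0.6743 = 21.95 h

22 h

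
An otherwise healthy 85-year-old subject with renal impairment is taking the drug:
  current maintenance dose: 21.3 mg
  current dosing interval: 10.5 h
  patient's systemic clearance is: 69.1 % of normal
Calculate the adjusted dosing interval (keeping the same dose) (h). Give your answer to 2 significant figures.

15 h

To keep the same average steady-state level, dosing rate must scale with clearance.
CL ratio = 69.1 / 100 = 0.6910
New interval (same dose) = 10.5 / 0.6910 = 15.20 h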